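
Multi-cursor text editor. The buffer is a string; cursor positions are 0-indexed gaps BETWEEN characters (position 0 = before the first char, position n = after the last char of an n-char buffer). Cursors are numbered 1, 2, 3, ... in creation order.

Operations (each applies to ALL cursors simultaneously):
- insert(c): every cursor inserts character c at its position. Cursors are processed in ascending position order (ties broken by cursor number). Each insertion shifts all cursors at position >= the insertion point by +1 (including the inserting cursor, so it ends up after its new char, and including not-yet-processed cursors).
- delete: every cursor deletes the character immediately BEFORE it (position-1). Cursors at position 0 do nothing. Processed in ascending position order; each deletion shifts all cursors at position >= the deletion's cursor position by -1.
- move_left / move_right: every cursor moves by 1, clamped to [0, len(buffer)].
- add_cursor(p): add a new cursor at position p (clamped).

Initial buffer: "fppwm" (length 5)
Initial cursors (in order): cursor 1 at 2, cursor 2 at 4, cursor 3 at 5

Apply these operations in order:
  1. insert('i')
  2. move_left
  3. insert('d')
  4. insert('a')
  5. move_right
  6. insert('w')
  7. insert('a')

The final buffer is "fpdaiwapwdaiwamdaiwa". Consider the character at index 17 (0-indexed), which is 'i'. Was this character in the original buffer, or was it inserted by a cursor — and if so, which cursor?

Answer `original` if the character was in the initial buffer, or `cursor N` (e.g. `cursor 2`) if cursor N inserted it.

After op 1 (insert('i')): buffer="fpipwimi" (len 8), cursors c1@3 c2@6 c3@8, authorship ..1..2.3
After op 2 (move_left): buffer="fpipwimi" (len 8), cursors c1@2 c2@5 c3@7, authorship ..1..2.3
After op 3 (insert('d')): buffer="fpdipwdimdi" (len 11), cursors c1@3 c2@7 c3@10, authorship ..11..22.33
After op 4 (insert('a')): buffer="fpdaipwdaimdai" (len 14), cursors c1@4 c2@9 c3@13, authorship ..111..222.333
After op 5 (move_right): buffer="fpdaipwdaimdai" (len 14), cursors c1@5 c2@10 c3@14, authorship ..111..222.333
After op 6 (insert('w')): buffer="fpdaiwpwdaiwmdaiw" (len 17), cursors c1@6 c2@12 c3@17, authorship ..1111..2222.3333
After op 7 (insert('a')): buffer="fpdaiwapwdaiwamdaiwa" (len 20), cursors c1@7 c2@14 c3@20, authorship ..11111..22222.33333
Authorship (.=original, N=cursor N): . . 1 1 1 1 1 . . 2 2 2 2 2 . 3 3 3 3 3
Index 17: author = 3

Answer: cursor 3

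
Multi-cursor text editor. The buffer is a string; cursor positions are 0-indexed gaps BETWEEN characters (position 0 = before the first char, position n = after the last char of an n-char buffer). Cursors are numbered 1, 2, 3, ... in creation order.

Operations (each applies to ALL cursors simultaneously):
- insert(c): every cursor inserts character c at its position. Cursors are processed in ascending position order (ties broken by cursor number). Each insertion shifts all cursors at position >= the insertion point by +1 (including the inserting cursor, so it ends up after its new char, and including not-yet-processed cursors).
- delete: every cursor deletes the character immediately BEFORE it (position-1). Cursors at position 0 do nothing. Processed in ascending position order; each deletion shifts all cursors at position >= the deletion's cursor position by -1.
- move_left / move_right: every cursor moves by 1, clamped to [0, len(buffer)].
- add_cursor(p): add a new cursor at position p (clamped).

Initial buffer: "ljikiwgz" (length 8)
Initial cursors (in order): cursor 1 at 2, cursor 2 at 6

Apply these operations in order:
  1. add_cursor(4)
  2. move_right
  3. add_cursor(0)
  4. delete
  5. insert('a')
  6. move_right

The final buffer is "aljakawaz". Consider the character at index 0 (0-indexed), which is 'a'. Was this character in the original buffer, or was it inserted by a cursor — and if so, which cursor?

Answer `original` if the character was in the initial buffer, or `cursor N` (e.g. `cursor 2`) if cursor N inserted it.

Answer: cursor 4

Derivation:
After op 1 (add_cursor(4)): buffer="ljikiwgz" (len 8), cursors c1@2 c3@4 c2@6, authorship ........
After op 2 (move_right): buffer="ljikiwgz" (len 8), cursors c1@3 c3@5 c2@7, authorship ........
After op 3 (add_cursor(0)): buffer="ljikiwgz" (len 8), cursors c4@0 c1@3 c3@5 c2@7, authorship ........
After op 4 (delete): buffer="ljkwz" (len 5), cursors c4@0 c1@2 c3@3 c2@4, authorship .....
After op 5 (insert('a')): buffer="aljakawaz" (len 9), cursors c4@1 c1@4 c3@6 c2@8, authorship 4..1.3.2.
After op 6 (move_right): buffer="aljakawaz" (len 9), cursors c4@2 c1@5 c3@7 c2@9, authorship 4..1.3.2.
Authorship (.=original, N=cursor N): 4 . . 1 . 3 . 2 .
Index 0: author = 4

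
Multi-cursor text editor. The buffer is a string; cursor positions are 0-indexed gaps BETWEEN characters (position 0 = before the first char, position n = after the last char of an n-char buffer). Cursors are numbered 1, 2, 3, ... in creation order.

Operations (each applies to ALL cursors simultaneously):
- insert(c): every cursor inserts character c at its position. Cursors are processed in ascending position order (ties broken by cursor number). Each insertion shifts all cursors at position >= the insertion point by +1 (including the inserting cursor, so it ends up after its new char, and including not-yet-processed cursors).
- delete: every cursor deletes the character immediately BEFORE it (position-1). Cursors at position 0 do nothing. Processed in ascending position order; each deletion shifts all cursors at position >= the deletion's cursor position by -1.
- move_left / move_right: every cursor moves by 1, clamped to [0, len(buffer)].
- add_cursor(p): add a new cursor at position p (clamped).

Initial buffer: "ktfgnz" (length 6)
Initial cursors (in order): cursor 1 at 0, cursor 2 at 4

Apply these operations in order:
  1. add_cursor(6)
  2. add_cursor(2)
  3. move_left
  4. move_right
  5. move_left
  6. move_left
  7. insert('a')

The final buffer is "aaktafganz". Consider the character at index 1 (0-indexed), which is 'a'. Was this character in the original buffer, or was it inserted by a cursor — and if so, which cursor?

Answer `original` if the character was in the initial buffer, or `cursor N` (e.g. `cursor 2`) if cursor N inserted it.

Answer: cursor 4

Derivation:
After op 1 (add_cursor(6)): buffer="ktfgnz" (len 6), cursors c1@0 c2@4 c3@6, authorship ......
After op 2 (add_cursor(2)): buffer="ktfgnz" (len 6), cursors c1@0 c4@2 c2@4 c3@6, authorship ......
After op 3 (move_left): buffer="ktfgnz" (len 6), cursors c1@0 c4@1 c2@3 c3@5, authorship ......
After op 4 (move_right): buffer="ktfgnz" (len 6), cursors c1@1 c4@2 c2@4 c3@6, authorship ......
After op 5 (move_left): buffer="ktfgnz" (len 6), cursors c1@0 c4@1 c2@3 c3@5, authorship ......
After op 6 (move_left): buffer="ktfgnz" (len 6), cursors c1@0 c4@0 c2@2 c3@4, authorship ......
After op 7 (insert('a')): buffer="aaktafganz" (len 10), cursors c1@2 c4@2 c2@5 c3@8, authorship 14..2..3..
Authorship (.=original, N=cursor N): 1 4 . . 2 . . 3 . .
Index 1: author = 4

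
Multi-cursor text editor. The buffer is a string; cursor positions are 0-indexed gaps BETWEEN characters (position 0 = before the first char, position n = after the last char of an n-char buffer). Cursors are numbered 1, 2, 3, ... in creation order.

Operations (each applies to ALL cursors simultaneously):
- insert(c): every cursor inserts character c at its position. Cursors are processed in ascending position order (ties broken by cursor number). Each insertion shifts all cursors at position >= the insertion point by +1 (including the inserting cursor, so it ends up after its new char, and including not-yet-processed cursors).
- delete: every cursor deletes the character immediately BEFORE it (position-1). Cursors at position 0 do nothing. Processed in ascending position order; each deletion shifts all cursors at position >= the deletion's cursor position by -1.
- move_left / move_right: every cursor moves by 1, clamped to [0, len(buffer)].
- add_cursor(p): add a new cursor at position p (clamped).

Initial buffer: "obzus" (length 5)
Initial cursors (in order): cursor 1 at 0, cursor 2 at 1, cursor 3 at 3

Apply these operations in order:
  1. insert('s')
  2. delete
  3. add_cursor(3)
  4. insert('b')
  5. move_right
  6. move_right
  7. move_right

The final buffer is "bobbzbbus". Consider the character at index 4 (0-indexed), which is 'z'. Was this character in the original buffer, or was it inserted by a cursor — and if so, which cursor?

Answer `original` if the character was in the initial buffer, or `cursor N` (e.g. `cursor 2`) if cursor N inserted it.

Answer: original

Derivation:
After op 1 (insert('s')): buffer="sosbzsus" (len 8), cursors c1@1 c2@3 c3@6, authorship 1.2..3..
After op 2 (delete): buffer="obzus" (len 5), cursors c1@0 c2@1 c3@3, authorship .....
After op 3 (add_cursor(3)): buffer="obzus" (len 5), cursors c1@0 c2@1 c3@3 c4@3, authorship .....
After op 4 (insert('b')): buffer="bobbzbbus" (len 9), cursors c1@1 c2@3 c3@7 c4@7, authorship 1.2..34..
After op 5 (move_right): buffer="bobbzbbus" (len 9), cursors c1@2 c2@4 c3@8 c4@8, authorship 1.2..34..
After op 6 (move_right): buffer="bobbzbbus" (len 9), cursors c1@3 c2@5 c3@9 c4@9, authorship 1.2..34..
After op 7 (move_right): buffer="bobbzbbus" (len 9), cursors c1@4 c2@6 c3@9 c4@9, authorship 1.2..34..
Authorship (.=original, N=cursor N): 1 . 2 . . 3 4 . .
Index 4: author = original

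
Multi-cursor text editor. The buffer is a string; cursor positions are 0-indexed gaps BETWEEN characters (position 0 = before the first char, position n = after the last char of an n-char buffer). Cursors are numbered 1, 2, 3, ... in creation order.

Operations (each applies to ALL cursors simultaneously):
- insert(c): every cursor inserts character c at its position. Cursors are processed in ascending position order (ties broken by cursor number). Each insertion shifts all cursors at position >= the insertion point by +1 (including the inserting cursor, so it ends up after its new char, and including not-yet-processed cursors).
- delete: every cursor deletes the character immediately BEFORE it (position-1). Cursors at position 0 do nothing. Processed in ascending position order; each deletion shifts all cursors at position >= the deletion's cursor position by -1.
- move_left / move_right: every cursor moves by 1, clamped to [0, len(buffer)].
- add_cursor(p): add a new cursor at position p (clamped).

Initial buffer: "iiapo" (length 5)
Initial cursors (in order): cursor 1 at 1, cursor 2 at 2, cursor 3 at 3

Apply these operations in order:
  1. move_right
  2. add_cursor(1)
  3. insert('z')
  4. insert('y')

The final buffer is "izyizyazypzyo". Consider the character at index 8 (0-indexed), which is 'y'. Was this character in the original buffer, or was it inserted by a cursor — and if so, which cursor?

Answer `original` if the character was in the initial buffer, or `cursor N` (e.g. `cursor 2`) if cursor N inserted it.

After op 1 (move_right): buffer="iiapo" (len 5), cursors c1@2 c2@3 c3@4, authorship .....
After op 2 (add_cursor(1)): buffer="iiapo" (len 5), cursors c4@1 c1@2 c2@3 c3@4, authorship .....
After op 3 (insert('z')): buffer="izizazpzo" (len 9), cursors c4@2 c1@4 c2@6 c3@8, authorship .4.1.2.3.
After op 4 (insert('y')): buffer="izyizyazypzyo" (len 13), cursors c4@3 c1@6 c2@9 c3@12, authorship .44.11.22.33.
Authorship (.=original, N=cursor N): . 4 4 . 1 1 . 2 2 . 3 3 .
Index 8: author = 2

Answer: cursor 2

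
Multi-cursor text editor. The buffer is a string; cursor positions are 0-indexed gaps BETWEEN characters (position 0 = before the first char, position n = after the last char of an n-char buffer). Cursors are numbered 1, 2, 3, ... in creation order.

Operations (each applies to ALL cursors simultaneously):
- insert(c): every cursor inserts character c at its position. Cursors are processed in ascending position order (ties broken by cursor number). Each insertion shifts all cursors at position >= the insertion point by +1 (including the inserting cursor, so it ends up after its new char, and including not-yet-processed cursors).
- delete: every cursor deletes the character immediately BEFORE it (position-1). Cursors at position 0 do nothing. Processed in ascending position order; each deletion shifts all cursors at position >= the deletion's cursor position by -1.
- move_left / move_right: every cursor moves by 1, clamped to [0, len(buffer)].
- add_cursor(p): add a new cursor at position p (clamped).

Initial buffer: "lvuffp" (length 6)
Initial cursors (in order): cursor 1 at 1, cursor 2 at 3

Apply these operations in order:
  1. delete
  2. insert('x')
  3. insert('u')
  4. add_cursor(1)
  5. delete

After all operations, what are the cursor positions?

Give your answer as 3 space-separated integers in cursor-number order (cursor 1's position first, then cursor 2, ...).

Answer: 0 2 0

Derivation:
After op 1 (delete): buffer="vffp" (len 4), cursors c1@0 c2@1, authorship ....
After op 2 (insert('x')): buffer="xvxffp" (len 6), cursors c1@1 c2@3, authorship 1.2...
After op 3 (insert('u')): buffer="xuvxuffp" (len 8), cursors c1@2 c2@5, authorship 11.22...
After op 4 (add_cursor(1)): buffer="xuvxuffp" (len 8), cursors c3@1 c1@2 c2@5, authorship 11.22...
After op 5 (delete): buffer="vxffp" (len 5), cursors c1@0 c3@0 c2@2, authorship .2...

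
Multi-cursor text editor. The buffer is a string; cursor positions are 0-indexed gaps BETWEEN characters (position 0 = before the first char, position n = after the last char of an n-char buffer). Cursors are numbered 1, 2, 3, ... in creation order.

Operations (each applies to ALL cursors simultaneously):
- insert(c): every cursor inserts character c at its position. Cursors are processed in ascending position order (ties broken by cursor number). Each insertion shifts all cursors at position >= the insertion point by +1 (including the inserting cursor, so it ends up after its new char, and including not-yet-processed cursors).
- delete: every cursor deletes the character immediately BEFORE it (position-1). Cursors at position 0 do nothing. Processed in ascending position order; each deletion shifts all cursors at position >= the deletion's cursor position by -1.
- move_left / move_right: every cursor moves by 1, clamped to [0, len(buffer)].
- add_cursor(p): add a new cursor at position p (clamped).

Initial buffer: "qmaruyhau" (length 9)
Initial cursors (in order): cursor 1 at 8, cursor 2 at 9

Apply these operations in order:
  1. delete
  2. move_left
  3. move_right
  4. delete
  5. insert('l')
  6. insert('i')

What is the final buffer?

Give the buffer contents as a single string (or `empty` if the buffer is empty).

Answer: qmarullii

Derivation:
After op 1 (delete): buffer="qmaruyh" (len 7), cursors c1@7 c2@7, authorship .......
After op 2 (move_left): buffer="qmaruyh" (len 7), cursors c1@6 c2@6, authorship .......
After op 3 (move_right): buffer="qmaruyh" (len 7), cursors c1@7 c2@7, authorship .......
After op 4 (delete): buffer="qmaru" (len 5), cursors c1@5 c2@5, authorship .....
After op 5 (insert('l')): buffer="qmarull" (len 7), cursors c1@7 c2@7, authorship .....12
After op 6 (insert('i')): buffer="qmarullii" (len 9), cursors c1@9 c2@9, authorship .....1212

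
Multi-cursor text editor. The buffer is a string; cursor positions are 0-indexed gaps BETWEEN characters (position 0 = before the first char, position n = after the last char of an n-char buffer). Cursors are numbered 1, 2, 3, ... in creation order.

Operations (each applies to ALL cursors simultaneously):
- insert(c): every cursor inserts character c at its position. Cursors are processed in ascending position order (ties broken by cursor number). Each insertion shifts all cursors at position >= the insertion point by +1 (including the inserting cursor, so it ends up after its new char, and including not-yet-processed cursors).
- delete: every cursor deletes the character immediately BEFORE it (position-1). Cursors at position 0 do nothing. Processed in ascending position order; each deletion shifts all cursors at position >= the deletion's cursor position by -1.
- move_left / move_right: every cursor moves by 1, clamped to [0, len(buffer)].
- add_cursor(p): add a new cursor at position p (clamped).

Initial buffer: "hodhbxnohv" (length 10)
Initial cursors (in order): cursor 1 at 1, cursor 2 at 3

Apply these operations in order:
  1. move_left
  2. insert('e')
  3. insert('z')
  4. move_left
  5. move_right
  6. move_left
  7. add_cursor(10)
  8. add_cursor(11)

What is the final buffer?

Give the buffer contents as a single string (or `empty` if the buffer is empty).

After op 1 (move_left): buffer="hodhbxnohv" (len 10), cursors c1@0 c2@2, authorship ..........
After op 2 (insert('e')): buffer="ehoedhbxnohv" (len 12), cursors c1@1 c2@4, authorship 1..2........
After op 3 (insert('z')): buffer="ezhoezdhbxnohv" (len 14), cursors c1@2 c2@6, authorship 11..22........
After op 4 (move_left): buffer="ezhoezdhbxnohv" (len 14), cursors c1@1 c2@5, authorship 11..22........
After op 5 (move_right): buffer="ezhoezdhbxnohv" (len 14), cursors c1@2 c2@6, authorship 11..22........
After op 6 (move_left): buffer="ezhoezdhbxnohv" (len 14), cursors c1@1 c2@5, authorship 11..22........
After op 7 (add_cursor(10)): buffer="ezhoezdhbxnohv" (len 14), cursors c1@1 c2@5 c3@10, authorship 11..22........
After op 8 (add_cursor(11)): buffer="ezhoezdhbxnohv" (len 14), cursors c1@1 c2@5 c3@10 c4@11, authorship 11..22........

Answer: ezhoezdhbxnohv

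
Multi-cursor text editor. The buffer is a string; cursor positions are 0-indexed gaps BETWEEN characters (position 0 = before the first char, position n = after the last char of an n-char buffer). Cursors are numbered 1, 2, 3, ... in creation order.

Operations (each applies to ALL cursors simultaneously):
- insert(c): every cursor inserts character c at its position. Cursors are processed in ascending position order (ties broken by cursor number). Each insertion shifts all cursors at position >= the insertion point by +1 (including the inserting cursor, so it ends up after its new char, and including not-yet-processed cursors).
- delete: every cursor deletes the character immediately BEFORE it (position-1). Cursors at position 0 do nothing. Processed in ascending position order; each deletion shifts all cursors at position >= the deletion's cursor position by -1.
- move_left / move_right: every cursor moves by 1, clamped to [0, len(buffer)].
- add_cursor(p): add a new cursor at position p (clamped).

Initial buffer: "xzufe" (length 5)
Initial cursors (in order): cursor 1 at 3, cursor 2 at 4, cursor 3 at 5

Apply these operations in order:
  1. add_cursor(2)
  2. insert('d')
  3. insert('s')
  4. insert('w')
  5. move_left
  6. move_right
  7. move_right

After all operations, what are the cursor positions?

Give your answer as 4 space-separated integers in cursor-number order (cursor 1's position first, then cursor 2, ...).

Answer: 10 14 17 6

Derivation:
After op 1 (add_cursor(2)): buffer="xzufe" (len 5), cursors c4@2 c1@3 c2@4 c3@5, authorship .....
After op 2 (insert('d')): buffer="xzdudfded" (len 9), cursors c4@3 c1@5 c2@7 c3@9, authorship ..4.1.2.3
After op 3 (insert('s')): buffer="xzdsudsfdseds" (len 13), cursors c4@4 c1@7 c2@10 c3@13, authorship ..44.11.22.33
After op 4 (insert('w')): buffer="xzdswudswfdswedsw" (len 17), cursors c4@5 c1@9 c2@13 c3@17, authorship ..444.111.222.333
After op 5 (move_left): buffer="xzdswudswfdswedsw" (len 17), cursors c4@4 c1@8 c2@12 c3@16, authorship ..444.111.222.333
After op 6 (move_right): buffer="xzdswudswfdswedsw" (len 17), cursors c4@5 c1@9 c2@13 c3@17, authorship ..444.111.222.333
After op 7 (move_right): buffer="xzdswudswfdswedsw" (len 17), cursors c4@6 c1@10 c2@14 c3@17, authorship ..444.111.222.333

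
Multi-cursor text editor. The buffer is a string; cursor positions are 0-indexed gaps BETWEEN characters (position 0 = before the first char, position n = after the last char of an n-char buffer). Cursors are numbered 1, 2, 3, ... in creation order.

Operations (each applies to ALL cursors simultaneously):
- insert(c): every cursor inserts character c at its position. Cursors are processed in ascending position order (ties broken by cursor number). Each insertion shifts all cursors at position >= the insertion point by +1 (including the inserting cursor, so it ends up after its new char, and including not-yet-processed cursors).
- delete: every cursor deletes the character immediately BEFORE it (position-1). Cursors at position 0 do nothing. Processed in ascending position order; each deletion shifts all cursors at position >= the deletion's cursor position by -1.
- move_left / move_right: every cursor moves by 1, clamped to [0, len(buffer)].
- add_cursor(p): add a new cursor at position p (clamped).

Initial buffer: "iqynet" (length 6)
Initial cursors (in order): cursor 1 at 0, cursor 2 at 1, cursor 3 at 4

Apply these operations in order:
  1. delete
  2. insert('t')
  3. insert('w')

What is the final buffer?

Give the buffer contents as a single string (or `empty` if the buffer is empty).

After op 1 (delete): buffer="qyet" (len 4), cursors c1@0 c2@0 c3@2, authorship ....
After op 2 (insert('t')): buffer="ttqytet" (len 7), cursors c1@2 c2@2 c3@5, authorship 12..3..
After op 3 (insert('w')): buffer="ttwwqytwet" (len 10), cursors c1@4 c2@4 c3@8, authorship 1212..33..

Answer: ttwwqytwet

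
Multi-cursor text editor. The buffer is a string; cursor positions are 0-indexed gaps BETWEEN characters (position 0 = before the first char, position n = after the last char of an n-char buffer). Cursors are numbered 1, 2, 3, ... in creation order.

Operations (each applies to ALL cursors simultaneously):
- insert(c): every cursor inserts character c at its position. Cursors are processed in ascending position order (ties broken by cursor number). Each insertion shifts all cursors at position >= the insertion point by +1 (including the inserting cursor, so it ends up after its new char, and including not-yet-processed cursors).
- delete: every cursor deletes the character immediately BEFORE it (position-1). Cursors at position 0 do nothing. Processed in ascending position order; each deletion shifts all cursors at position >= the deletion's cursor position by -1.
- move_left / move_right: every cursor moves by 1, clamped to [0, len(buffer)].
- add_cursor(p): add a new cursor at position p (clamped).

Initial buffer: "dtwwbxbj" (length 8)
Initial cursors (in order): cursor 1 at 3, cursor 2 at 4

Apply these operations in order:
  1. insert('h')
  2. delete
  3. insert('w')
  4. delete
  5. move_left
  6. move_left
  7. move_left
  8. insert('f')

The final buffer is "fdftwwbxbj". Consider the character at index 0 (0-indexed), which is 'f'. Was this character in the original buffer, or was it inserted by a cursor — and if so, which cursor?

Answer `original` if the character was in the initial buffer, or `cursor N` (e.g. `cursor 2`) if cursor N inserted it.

Answer: cursor 1

Derivation:
After op 1 (insert('h')): buffer="dtwhwhbxbj" (len 10), cursors c1@4 c2@6, authorship ...1.2....
After op 2 (delete): buffer="dtwwbxbj" (len 8), cursors c1@3 c2@4, authorship ........
After op 3 (insert('w')): buffer="dtwwwwbxbj" (len 10), cursors c1@4 c2@6, authorship ...1.2....
After op 4 (delete): buffer="dtwwbxbj" (len 8), cursors c1@3 c2@4, authorship ........
After op 5 (move_left): buffer="dtwwbxbj" (len 8), cursors c1@2 c2@3, authorship ........
After op 6 (move_left): buffer="dtwwbxbj" (len 8), cursors c1@1 c2@2, authorship ........
After op 7 (move_left): buffer="dtwwbxbj" (len 8), cursors c1@0 c2@1, authorship ........
After op 8 (insert('f')): buffer="fdftwwbxbj" (len 10), cursors c1@1 c2@3, authorship 1.2.......
Authorship (.=original, N=cursor N): 1 . 2 . . . . . . .
Index 0: author = 1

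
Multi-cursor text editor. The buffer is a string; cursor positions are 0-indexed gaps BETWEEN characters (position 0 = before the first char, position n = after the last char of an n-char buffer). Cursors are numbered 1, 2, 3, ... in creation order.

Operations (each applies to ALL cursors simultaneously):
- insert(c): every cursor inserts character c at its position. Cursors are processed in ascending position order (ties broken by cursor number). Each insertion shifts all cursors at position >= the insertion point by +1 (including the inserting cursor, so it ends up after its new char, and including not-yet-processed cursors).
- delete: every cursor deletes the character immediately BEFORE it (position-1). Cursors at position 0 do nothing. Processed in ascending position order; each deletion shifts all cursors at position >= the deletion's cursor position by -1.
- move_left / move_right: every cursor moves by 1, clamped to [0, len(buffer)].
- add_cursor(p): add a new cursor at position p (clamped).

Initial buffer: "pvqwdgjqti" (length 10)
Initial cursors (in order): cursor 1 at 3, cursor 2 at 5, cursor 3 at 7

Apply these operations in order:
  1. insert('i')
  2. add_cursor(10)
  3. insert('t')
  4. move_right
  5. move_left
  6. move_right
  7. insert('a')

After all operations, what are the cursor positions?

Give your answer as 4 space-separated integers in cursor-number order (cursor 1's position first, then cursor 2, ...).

After op 1 (insert('i')): buffer="pvqiwdigjiqti" (len 13), cursors c1@4 c2@7 c3@10, authorship ...1..2..3...
After op 2 (add_cursor(10)): buffer="pvqiwdigjiqti" (len 13), cursors c1@4 c2@7 c3@10 c4@10, authorship ...1..2..3...
After op 3 (insert('t')): buffer="pvqitwditgjittqti" (len 17), cursors c1@5 c2@9 c3@14 c4@14, authorship ...11..22..334...
After op 4 (move_right): buffer="pvqitwditgjittqti" (len 17), cursors c1@6 c2@10 c3@15 c4@15, authorship ...11..22..334...
After op 5 (move_left): buffer="pvqitwditgjittqti" (len 17), cursors c1@5 c2@9 c3@14 c4@14, authorship ...11..22..334...
After op 6 (move_right): buffer="pvqitwditgjittqti" (len 17), cursors c1@6 c2@10 c3@15 c4@15, authorship ...11..22..334...
After op 7 (insert('a')): buffer="pvqitwaditgajittqaati" (len 21), cursors c1@7 c2@12 c3@19 c4@19, authorship ...11.1.22.2.334.34..

Answer: 7 12 19 19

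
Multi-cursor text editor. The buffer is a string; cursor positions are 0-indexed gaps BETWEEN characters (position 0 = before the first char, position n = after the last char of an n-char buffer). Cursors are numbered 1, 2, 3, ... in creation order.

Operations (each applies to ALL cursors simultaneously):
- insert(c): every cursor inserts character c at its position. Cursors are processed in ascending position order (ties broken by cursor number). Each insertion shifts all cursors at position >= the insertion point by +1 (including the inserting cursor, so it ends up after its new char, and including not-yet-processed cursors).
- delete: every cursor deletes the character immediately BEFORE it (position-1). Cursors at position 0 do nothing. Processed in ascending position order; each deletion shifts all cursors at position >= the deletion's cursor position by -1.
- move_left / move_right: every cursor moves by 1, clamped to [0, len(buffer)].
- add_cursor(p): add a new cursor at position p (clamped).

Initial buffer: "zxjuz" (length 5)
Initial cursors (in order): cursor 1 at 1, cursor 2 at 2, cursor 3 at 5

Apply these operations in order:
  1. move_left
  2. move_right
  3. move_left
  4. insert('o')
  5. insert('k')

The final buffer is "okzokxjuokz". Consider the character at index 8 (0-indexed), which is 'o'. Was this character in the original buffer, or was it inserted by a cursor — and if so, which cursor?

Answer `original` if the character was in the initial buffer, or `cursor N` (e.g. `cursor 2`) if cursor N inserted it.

Answer: cursor 3

Derivation:
After op 1 (move_left): buffer="zxjuz" (len 5), cursors c1@0 c2@1 c3@4, authorship .....
After op 2 (move_right): buffer="zxjuz" (len 5), cursors c1@1 c2@2 c3@5, authorship .....
After op 3 (move_left): buffer="zxjuz" (len 5), cursors c1@0 c2@1 c3@4, authorship .....
After op 4 (insert('o')): buffer="ozoxjuoz" (len 8), cursors c1@1 c2@3 c3@7, authorship 1.2...3.
After op 5 (insert('k')): buffer="okzokxjuokz" (len 11), cursors c1@2 c2@5 c3@10, authorship 11.22...33.
Authorship (.=original, N=cursor N): 1 1 . 2 2 . . . 3 3 .
Index 8: author = 3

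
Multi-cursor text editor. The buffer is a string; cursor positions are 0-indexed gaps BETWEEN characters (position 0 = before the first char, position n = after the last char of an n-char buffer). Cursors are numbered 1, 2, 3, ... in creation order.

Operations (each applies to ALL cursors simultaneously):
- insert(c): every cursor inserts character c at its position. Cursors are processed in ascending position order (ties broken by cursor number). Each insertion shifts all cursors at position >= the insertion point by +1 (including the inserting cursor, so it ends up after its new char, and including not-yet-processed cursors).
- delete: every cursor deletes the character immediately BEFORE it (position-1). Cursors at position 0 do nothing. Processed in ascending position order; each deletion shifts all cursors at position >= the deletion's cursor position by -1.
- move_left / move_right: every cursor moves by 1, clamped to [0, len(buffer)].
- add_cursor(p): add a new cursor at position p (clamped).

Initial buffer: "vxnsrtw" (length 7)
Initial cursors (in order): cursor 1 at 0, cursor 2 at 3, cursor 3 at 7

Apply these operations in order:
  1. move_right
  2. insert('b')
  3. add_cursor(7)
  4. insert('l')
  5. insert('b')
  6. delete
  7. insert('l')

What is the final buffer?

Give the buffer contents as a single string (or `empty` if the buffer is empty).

After op 1 (move_right): buffer="vxnsrtw" (len 7), cursors c1@1 c2@4 c3@7, authorship .......
After op 2 (insert('b')): buffer="vbxnsbrtwb" (len 10), cursors c1@2 c2@6 c3@10, authorship .1...2...3
After op 3 (add_cursor(7)): buffer="vbxnsbrtwb" (len 10), cursors c1@2 c2@6 c4@7 c3@10, authorship .1...2...3
After op 4 (insert('l')): buffer="vblxnsblrltwbl" (len 14), cursors c1@3 c2@8 c4@10 c3@14, authorship .11...22.4..33
After op 5 (insert('b')): buffer="vblbxnsblbrlbtwblb" (len 18), cursors c1@4 c2@10 c4@13 c3@18, authorship .111...222.44..333
After op 6 (delete): buffer="vblxnsblrltwbl" (len 14), cursors c1@3 c2@8 c4@10 c3@14, authorship .11...22.4..33
After op 7 (insert('l')): buffer="vbllxnsbllrlltwbll" (len 18), cursors c1@4 c2@10 c4@13 c3@18, authorship .111...222.44..333

Answer: vbllxnsbllrlltwbll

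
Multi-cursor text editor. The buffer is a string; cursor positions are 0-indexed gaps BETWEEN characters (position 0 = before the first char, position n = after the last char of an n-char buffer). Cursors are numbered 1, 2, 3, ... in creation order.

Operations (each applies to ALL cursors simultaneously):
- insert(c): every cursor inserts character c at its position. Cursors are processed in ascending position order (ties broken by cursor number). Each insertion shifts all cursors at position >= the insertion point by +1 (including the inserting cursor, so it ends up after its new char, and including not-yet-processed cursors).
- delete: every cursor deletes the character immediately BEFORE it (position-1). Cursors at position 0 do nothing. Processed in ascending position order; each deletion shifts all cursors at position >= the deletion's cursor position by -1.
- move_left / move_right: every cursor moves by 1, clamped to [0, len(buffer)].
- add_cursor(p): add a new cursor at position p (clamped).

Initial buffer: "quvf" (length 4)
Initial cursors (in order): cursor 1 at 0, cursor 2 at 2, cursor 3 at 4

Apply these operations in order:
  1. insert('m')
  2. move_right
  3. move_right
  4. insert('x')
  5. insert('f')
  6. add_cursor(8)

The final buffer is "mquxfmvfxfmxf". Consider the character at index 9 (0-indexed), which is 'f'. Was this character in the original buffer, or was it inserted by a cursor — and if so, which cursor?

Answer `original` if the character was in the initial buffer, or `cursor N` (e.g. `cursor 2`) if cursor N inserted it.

Answer: cursor 2

Derivation:
After op 1 (insert('m')): buffer="mqumvfm" (len 7), cursors c1@1 c2@4 c3@7, authorship 1..2..3
After op 2 (move_right): buffer="mqumvfm" (len 7), cursors c1@2 c2@5 c3@7, authorship 1..2..3
After op 3 (move_right): buffer="mqumvfm" (len 7), cursors c1@3 c2@6 c3@7, authorship 1..2..3
After op 4 (insert('x')): buffer="mquxmvfxmx" (len 10), cursors c1@4 c2@8 c3@10, authorship 1..12..233
After op 5 (insert('f')): buffer="mquxfmvfxfmxf" (len 13), cursors c1@5 c2@10 c3@13, authorship 1..112..22333
After op 6 (add_cursor(8)): buffer="mquxfmvfxfmxf" (len 13), cursors c1@5 c4@8 c2@10 c3@13, authorship 1..112..22333
Authorship (.=original, N=cursor N): 1 . . 1 1 2 . . 2 2 3 3 3
Index 9: author = 2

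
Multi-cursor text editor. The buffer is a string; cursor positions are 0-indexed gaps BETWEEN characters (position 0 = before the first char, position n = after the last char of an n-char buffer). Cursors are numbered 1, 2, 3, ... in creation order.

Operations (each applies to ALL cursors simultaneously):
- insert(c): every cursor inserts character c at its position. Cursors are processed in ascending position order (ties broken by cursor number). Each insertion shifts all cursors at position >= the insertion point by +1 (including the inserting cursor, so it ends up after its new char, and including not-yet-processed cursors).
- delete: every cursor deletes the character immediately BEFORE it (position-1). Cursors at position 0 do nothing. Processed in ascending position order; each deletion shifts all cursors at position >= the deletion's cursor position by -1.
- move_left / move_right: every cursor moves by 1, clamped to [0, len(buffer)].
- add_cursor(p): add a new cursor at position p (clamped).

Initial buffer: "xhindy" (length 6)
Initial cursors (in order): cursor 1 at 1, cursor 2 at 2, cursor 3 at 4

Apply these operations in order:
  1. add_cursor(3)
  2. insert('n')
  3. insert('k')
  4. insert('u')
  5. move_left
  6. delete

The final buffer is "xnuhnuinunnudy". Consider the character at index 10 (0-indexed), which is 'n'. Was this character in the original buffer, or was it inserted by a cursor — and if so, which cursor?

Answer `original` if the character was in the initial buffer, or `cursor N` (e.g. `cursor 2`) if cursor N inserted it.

After op 1 (add_cursor(3)): buffer="xhindy" (len 6), cursors c1@1 c2@2 c4@3 c3@4, authorship ......
After op 2 (insert('n')): buffer="xnhninnndy" (len 10), cursors c1@2 c2@4 c4@6 c3@8, authorship .1.2.4.3..
After op 3 (insert('k')): buffer="xnkhnkinknnkdy" (len 14), cursors c1@3 c2@6 c4@9 c3@12, authorship .11.22.44.33..
After op 4 (insert('u')): buffer="xnkuhnkuinkunnkudy" (len 18), cursors c1@4 c2@8 c4@12 c3@16, authorship .111.222.444.333..
After op 5 (move_left): buffer="xnkuhnkuinkunnkudy" (len 18), cursors c1@3 c2@7 c4@11 c3@15, authorship .111.222.444.333..
After op 6 (delete): buffer="xnuhnuinunnudy" (len 14), cursors c1@2 c2@5 c4@8 c3@11, authorship .11.22.44.33..
Authorship (.=original, N=cursor N): . 1 1 . 2 2 . 4 4 . 3 3 . .
Index 10: author = 3

Answer: cursor 3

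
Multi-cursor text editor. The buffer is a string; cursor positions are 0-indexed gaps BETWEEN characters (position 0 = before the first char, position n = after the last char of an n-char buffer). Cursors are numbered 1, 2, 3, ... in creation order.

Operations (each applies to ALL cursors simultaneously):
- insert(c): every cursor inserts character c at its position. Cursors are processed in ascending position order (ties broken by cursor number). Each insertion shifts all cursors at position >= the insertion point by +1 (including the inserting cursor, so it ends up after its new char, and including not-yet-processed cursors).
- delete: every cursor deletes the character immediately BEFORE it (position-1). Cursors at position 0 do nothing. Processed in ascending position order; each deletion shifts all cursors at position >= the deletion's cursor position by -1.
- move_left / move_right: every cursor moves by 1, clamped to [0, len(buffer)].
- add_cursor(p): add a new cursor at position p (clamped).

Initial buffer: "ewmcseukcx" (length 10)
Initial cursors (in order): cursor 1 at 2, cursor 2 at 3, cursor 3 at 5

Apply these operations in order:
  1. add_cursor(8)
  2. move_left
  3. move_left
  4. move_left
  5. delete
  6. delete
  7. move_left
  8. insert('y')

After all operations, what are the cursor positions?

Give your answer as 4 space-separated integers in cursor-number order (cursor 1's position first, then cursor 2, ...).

Answer: 4 4 4 4

Derivation:
After op 1 (add_cursor(8)): buffer="ewmcseukcx" (len 10), cursors c1@2 c2@3 c3@5 c4@8, authorship ..........
After op 2 (move_left): buffer="ewmcseukcx" (len 10), cursors c1@1 c2@2 c3@4 c4@7, authorship ..........
After op 3 (move_left): buffer="ewmcseukcx" (len 10), cursors c1@0 c2@1 c3@3 c4@6, authorship ..........
After op 4 (move_left): buffer="ewmcseukcx" (len 10), cursors c1@0 c2@0 c3@2 c4@5, authorship ..........
After op 5 (delete): buffer="emceukcx" (len 8), cursors c1@0 c2@0 c3@1 c4@3, authorship ........
After op 6 (delete): buffer="meukcx" (len 6), cursors c1@0 c2@0 c3@0 c4@1, authorship ......
After op 7 (move_left): buffer="meukcx" (len 6), cursors c1@0 c2@0 c3@0 c4@0, authorship ......
After op 8 (insert('y')): buffer="yyyymeukcx" (len 10), cursors c1@4 c2@4 c3@4 c4@4, authorship 1234......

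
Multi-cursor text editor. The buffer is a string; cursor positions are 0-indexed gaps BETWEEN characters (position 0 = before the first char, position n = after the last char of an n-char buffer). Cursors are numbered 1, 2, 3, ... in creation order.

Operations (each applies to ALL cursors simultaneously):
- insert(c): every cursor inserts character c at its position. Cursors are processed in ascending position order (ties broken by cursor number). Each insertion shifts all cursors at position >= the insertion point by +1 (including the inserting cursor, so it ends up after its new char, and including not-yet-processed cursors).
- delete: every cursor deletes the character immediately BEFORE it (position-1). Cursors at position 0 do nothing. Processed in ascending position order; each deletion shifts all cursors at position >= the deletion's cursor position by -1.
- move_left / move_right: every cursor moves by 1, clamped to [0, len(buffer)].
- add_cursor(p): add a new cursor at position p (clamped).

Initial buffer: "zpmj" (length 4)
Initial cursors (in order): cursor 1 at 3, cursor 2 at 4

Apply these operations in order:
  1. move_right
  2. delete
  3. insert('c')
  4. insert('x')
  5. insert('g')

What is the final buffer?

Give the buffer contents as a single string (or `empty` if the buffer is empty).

Answer: zpccxxgg

Derivation:
After op 1 (move_right): buffer="zpmj" (len 4), cursors c1@4 c2@4, authorship ....
After op 2 (delete): buffer="zp" (len 2), cursors c1@2 c2@2, authorship ..
After op 3 (insert('c')): buffer="zpcc" (len 4), cursors c1@4 c2@4, authorship ..12
After op 4 (insert('x')): buffer="zpccxx" (len 6), cursors c1@6 c2@6, authorship ..1212
After op 5 (insert('g')): buffer="zpccxxgg" (len 8), cursors c1@8 c2@8, authorship ..121212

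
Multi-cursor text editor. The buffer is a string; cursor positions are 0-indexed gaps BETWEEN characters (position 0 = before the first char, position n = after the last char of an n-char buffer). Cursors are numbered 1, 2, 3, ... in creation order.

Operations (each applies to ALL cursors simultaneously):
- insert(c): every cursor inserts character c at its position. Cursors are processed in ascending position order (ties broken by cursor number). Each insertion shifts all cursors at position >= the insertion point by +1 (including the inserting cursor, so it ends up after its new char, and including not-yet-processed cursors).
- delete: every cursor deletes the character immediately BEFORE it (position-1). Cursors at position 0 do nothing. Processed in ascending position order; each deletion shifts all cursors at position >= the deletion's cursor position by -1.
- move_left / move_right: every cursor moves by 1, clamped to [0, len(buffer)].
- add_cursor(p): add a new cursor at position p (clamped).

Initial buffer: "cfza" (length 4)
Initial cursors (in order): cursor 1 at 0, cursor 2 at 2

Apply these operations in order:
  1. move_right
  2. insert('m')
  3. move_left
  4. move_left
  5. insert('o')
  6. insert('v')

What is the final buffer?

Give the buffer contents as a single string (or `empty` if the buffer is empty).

Answer: ovcmfovzma

Derivation:
After op 1 (move_right): buffer="cfza" (len 4), cursors c1@1 c2@3, authorship ....
After op 2 (insert('m')): buffer="cmfzma" (len 6), cursors c1@2 c2@5, authorship .1..2.
After op 3 (move_left): buffer="cmfzma" (len 6), cursors c1@1 c2@4, authorship .1..2.
After op 4 (move_left): buffer="cmfzma" (len 6), cursors c1@0 c2@3, authorship .1..2.
After op 5 (insert('o')): buffer="ocmfozma" (len 8), cursors c1@1 c2@5, authorship 1.1.2.2.
After op 6 (insert('v')): buffer="ovcmfovzma" (len 10), cursors c1@2 c2@7, authorship 11.1.22.2.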